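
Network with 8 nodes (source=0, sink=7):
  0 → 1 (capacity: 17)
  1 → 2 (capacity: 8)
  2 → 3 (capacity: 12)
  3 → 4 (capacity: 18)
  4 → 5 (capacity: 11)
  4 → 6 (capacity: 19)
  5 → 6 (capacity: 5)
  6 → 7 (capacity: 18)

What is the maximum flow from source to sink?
Maximum flow = 8

Max flow: 8

Flow assignment:
  0 → 1: 8/17
  1 → 2: 8/8
  2 → 3: 8/12
  3 → 4: 8/18
  4 → 6: 8/19
  6 → 7: 8/18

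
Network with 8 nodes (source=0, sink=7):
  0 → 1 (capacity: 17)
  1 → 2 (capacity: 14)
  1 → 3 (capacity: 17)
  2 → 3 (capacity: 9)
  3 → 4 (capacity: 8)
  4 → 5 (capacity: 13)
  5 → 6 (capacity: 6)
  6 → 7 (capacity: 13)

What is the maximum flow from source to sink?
Maximum flow = 6

Max flow: 6

Flow assignment:
  0 → 1: 6/17
  1 → 3: 6/17
  3 → 4: 6/8
  4 → 5: 6/13
  5 → 6: 6/6
  6 → 7: 6/13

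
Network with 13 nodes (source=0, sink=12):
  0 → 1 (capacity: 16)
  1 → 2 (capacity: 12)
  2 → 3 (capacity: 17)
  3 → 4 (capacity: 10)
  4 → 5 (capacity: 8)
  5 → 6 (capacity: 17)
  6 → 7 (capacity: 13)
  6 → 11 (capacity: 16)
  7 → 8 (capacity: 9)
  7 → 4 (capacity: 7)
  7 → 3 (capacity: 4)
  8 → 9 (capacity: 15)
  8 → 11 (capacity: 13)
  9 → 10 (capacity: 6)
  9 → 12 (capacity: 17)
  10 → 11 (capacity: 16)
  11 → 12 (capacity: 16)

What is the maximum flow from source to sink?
Maximum flow = 8

Max flow: 8

Flow assignment:
  0 → 1: 8/16
  1 → 2: 8/12
  2 → 3: 8/17
  3 → 4: 8/10
  4 → 5: 8/8
  5 → 6: 8/17
  6 → 11: 8/16
  11 → 12: 8/16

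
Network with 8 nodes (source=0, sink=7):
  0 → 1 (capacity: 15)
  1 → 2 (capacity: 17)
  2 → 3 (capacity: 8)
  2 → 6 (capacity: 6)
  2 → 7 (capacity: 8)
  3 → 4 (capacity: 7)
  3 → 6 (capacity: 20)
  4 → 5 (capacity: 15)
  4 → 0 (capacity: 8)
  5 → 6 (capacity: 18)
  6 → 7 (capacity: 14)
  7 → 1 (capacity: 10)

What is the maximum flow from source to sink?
Maximum flow = 15

Max flow: 15

Flow assignment:
  0 → 1: 15/15
  1 → 2: 15/17
  2 → 3: 1/8
  2 → 6: 6/6
  2 → 7: 8/8
  3 → 6: 1/20
  6 → 7: 7/14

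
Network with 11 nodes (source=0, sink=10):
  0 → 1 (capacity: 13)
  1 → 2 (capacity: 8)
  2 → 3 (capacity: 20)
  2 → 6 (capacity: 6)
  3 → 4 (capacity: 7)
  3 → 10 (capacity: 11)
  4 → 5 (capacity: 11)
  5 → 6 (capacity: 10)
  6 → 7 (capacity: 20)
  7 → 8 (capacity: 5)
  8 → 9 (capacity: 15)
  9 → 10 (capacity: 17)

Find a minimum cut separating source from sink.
Min cut value = 8, edges: (1,2)

Min cut value: 8
Partition: S = [0, 1], T = [2, 3, 4, 5, 6, 7, 8, 9, 10]
Cut edges: (1,2)

By max-flow min-cut theorem, max flow = min cut = 8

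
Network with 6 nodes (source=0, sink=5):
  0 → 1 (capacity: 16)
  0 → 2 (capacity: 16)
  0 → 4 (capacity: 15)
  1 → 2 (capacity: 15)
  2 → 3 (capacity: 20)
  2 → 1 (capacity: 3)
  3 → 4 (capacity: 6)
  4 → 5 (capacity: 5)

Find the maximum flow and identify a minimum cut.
Max flow = 5, Min cut edges: (4,5)

Maximum flow: 5
Minimum cut: (4,5)
Partition: S = [0, 1, 2, 3, 4], T = [5]

Max-flow min-cut theorem verified: both equal 5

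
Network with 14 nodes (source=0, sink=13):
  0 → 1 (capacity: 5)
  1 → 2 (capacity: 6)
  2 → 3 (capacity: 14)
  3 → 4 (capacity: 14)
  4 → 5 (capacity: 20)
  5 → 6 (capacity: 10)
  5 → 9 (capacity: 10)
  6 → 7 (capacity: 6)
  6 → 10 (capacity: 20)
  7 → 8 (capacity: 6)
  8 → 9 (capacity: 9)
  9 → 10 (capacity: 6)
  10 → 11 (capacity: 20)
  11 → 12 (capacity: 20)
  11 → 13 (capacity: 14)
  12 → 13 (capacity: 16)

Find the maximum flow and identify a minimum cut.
Max flow = 5, Min cut edges: (0,1)

Maximum flow: 5
Minimum cut: (0,1)
Partition: S = [0], T = [1, 2, 3, 4, 5, 6, 7, 8, 9, 10, 11, 12, 13]

Max-flow min-cut theorem verified: both equal 5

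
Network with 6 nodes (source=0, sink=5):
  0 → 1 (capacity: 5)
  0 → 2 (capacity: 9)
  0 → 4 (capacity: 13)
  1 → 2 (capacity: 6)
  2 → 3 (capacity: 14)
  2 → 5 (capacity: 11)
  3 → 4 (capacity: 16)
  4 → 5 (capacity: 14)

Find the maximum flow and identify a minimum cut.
Max flow = 25, Min cut edges: (2,5), (4,5)

Maximum flow: 25
Minimum cut: (2,5), (4,5)
Partition: S = [0, 1, 2, 3, 4], T = [5]

Max-flow min-cut theorem verified: both equal 25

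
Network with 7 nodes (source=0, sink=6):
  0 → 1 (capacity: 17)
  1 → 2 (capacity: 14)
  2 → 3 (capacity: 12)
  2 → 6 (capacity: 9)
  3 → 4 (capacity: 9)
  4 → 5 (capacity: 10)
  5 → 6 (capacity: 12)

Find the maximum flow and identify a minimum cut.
Max flow = 14, Min cut edges: (1,2)

Maximum flow: 14
Minimum cut: (1,2)
Partition: S = [0, 1], T = [2, 3, 4, 5, 6]

Max-flow min-cut theorem verified: both equal 14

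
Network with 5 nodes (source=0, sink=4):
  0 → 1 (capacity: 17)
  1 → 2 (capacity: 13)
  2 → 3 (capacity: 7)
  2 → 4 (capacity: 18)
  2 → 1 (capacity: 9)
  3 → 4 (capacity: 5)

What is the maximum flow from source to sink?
Maximum flow = 13

Max flow: 13

Flow assignment:
  0 → 1: 13/17
  1 → 2: 13/13
  2 → 4: 13/18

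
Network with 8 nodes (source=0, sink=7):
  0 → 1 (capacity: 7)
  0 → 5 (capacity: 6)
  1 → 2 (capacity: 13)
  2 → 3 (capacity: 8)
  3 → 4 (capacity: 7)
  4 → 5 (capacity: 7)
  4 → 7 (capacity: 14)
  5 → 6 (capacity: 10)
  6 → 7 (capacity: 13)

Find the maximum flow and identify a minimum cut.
Max flow = 13, Min cut edges: (0,5), (3,4)

Maximum flow: 13
Minimum cut: (0,5), (3,4)
Partition: S = [0, 1, 2, 3], T = [4, 5, 6, 7]

Max-flow min-cut theorem verified: both equal 13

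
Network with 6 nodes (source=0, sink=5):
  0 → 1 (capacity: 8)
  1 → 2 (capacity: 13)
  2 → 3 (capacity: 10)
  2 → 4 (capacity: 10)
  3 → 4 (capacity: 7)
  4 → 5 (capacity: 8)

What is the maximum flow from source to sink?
Maximum flow = 8

Max flow: 8

Flow assignment:
  0 → 1: 8/8
  1 → 2: 8/13
  2 → 4: 8/10
  4 → 5: 8/8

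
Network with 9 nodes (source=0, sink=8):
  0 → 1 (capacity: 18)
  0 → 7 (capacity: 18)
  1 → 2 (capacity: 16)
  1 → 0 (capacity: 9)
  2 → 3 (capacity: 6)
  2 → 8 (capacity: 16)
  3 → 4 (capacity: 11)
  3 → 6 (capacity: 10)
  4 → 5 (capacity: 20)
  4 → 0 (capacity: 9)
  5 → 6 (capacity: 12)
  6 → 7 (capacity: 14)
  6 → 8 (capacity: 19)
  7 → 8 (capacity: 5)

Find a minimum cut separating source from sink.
Min cut value = 21, edges: (1,2), (7,8)

Min cut value: 21
Partition: S = [0, 1, 7], T = [2, 3, 4, 5, 6, 8]
Cut edges: (1,2), (7,8)

By max-flow min-cut theorem, max flow = min cut = 21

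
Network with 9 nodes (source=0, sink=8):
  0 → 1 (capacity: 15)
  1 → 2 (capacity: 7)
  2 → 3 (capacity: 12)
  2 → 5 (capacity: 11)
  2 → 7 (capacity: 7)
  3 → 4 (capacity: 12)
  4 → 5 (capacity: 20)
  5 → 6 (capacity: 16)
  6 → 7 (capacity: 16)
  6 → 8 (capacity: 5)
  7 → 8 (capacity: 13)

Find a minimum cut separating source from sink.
Min cut value = 7, edges: (1,2)

Min cut value: 7
Partition: S = [0, 1], T = [2, 3, 4, 5, 6, 7, 8]
Cut edges: (1,2)

By max-flow min-cut theorem, max flow = min cut = 7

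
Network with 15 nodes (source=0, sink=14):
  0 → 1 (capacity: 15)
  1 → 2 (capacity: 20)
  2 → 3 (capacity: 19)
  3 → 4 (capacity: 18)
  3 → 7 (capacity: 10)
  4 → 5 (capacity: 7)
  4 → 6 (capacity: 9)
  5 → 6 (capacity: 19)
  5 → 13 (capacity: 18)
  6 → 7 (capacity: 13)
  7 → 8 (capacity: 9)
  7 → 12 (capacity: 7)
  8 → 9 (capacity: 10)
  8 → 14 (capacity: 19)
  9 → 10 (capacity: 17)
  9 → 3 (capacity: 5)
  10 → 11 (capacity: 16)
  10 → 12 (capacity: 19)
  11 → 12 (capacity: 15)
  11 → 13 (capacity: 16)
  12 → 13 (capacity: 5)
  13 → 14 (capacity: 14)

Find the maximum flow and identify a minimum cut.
Max flow = 15, Min cut edges: (0,1)

Maximum flow: 15
Minimum cut: (0,1)
Partition: S = [0], T = [1, 2, 3, 4, 5, 6, 7, 8, 9, 10, 11, 12, 13, 14]

Max-flow min-cut theorem verified: both equal 15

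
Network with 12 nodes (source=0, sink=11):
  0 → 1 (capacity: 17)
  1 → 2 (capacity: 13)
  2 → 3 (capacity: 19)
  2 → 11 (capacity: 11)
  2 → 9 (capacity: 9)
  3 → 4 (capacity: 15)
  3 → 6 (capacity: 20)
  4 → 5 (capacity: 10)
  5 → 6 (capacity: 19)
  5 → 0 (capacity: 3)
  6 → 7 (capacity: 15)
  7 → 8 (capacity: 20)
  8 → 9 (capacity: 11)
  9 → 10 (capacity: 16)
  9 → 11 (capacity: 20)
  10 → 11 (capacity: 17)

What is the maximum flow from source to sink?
Maximum flow = 13

Max flow: 13

Flow assignment:
  0 → 1: 13/17
  1 → 2: 13/13
  2 → 11: 11/11
  2 → 9: 2/9
  9 → 11: 2/20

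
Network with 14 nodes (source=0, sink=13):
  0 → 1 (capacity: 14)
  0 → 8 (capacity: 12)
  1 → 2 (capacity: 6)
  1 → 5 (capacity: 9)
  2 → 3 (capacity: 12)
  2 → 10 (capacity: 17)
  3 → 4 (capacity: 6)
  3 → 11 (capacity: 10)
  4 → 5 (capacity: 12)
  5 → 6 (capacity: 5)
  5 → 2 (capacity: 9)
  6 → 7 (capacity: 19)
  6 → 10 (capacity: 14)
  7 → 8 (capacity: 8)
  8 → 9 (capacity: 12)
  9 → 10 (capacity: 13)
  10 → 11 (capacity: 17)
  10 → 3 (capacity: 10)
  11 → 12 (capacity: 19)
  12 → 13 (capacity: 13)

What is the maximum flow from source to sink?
Maximum flow = 13

Max flow: 13

Flow assignment:
  0 → 1: 5/14
  0 → 8: 8/12
  1 → 5: 5/9
  5 → 6: 5/5
  6 → 10: 5/14
  8 → 9: 8/12
  9 → 10: 8/13
  10 → 11: 13/17
  11 → 12: 13/19
  12 → 13: 13/13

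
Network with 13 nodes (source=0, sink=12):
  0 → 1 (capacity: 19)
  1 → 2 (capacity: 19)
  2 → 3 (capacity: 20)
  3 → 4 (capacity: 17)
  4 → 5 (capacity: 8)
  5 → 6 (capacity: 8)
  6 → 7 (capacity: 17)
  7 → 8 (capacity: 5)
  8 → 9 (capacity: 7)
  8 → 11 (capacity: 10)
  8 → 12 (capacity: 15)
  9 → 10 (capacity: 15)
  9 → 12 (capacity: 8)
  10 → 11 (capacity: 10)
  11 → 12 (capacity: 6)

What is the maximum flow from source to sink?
Maximum flow = 5

Max flow: 5

Flow assignment:
  0 → 1: 5/19
  1 → 2: 5/19
  2 → 3: 5/20
  3 → 4: 5/17
  4 → 5: 5/8
  5 → 6: 5/8
  6 → 7: 5/17
  7 → 8: 5/5
  8 → 12: 5/15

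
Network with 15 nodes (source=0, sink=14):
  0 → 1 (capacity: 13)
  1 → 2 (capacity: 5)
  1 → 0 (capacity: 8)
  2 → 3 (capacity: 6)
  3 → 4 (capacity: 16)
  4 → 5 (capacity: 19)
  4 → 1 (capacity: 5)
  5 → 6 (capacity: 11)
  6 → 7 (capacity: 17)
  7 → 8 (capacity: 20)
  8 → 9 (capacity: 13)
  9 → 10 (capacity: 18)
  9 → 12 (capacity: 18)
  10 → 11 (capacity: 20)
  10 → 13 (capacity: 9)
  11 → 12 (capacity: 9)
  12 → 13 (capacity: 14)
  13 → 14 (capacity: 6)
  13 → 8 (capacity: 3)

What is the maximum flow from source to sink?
Maximum flow = 5

Max flow: 5

Flow assignment:
  0 → 1: 5/13
  1 → 2: 5/5
  2 → 3: 5/6
  3 → 4: 5/16
  4 → 5: 5/19
  5 → 6: 5/11
  6 → 7: 5/17
  7 → 8: 5/20
  8 → 9: 5/13
  9 → 10: 5/18
  10 → 13: 5/9
  13 → 14: 5/6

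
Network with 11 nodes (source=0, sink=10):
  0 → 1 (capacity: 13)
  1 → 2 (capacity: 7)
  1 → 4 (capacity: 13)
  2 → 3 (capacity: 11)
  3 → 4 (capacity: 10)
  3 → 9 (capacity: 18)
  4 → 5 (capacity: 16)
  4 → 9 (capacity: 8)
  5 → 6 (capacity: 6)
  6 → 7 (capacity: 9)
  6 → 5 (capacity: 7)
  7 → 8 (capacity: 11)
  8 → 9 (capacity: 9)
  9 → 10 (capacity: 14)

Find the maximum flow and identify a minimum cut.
Max flow = 13, Min cut edges: (0,1)

Maximum flow: 13
Minimum cut: (0,1)
Partition: S = [0], T = [1, 2, 3, 4, 5, 6, 7, 8, 9, 10]

Max-flow min-cut theorem verified: both equal 13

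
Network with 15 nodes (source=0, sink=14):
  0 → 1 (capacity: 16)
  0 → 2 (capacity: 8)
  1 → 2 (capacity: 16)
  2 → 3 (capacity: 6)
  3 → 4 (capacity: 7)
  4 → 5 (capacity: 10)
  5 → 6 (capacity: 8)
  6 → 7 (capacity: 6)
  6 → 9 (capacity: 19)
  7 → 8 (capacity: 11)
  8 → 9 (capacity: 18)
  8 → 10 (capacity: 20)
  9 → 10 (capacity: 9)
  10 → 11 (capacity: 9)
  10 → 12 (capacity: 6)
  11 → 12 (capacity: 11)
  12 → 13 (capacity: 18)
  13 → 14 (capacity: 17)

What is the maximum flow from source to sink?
Maximum flow = 6

Max flow: 6

Flow assignment:
  0 → 2: 6/8
  2 → 3: 6/6
  3 → 4: 6/7
  4 → 5: 6/10
  5 → 6: 6/8
  6 → 9: 6/19
  9 → 10: 6/9
  10 → 12: 6/6
  12 → 13: 6/18
  13 → 14: 6/17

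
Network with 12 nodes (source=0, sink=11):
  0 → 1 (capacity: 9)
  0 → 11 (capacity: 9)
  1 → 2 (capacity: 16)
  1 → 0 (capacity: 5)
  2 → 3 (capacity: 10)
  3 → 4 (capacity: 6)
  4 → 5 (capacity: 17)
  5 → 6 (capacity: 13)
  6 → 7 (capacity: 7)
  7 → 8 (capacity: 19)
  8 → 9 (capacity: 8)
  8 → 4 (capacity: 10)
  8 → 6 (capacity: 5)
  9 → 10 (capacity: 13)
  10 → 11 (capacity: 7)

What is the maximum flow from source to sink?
Maximum flow = 15

Max flow: 15

Flow assignment:
  0 → 1: 6/9
  0 → 11: 9/9
  1 → 2: 6/16
  2 → 3: 6/10
  3 → 4: 6/6
  4 → 5: 6/17
  5 → 6: 6/13
  6 → 7: 6/7
  7 → 8: 6/19
  8 → 9: 6/8
  9 → 10: 6/13
  10 → 11: 6/7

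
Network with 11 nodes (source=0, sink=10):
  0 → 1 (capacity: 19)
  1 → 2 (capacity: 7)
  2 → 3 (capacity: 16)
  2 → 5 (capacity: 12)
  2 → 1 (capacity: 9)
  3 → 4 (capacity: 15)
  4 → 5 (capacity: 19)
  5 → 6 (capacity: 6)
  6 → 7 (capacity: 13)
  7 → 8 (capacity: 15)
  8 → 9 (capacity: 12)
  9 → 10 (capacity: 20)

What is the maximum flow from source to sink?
Maximum flow = 6

Max flow: 6

Flow assignment:
  0 → 1: 6/19
  1 → 2: 6/7
  2 → 5: 6/12
  5 → 6: 6/6
  6 → 7: 6/13
  7 → 8: 6/15
  8 → 9: 6/12
  9 → 10: 6/20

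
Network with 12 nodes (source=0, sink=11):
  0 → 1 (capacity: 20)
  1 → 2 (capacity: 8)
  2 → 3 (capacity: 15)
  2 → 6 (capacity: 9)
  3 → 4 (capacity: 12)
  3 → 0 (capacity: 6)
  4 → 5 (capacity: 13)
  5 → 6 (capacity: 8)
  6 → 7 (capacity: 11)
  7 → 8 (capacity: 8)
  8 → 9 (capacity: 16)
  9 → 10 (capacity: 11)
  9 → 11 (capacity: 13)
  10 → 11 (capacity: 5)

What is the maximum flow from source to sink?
Maximum flow = 8

Max flow: 8

Flow assignment:
  0 → 1: 8/20
  1 → 2: 8/8
  2 → 6: 8/9
  6 → 7: 8/11
  7 → 8: 8/8
  8 → 9: 8/16
  9 → 11: 8/13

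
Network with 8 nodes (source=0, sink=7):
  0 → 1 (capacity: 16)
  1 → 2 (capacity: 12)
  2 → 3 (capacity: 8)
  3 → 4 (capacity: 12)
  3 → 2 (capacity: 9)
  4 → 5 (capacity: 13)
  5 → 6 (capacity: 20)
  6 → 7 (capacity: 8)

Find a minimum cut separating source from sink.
Min cut value = 8, edges: (6,7)

Min cut value: 8
Partition: S = [0, 1, 2, 3, 4, 5, 6], T = [7]
Cut edges: (6,7)

By max-flow min-cut theorem, max flow = min cut = 8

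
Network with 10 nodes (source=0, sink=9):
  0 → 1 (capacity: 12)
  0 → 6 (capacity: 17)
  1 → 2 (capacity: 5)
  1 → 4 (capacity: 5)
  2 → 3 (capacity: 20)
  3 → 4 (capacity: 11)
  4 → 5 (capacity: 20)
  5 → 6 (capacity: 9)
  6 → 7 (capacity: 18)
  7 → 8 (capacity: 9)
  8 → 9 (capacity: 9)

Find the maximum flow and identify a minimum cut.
Max flow = 9, Min cut edges: (8,9)

Maximum flow: 9
Minimum cut: (8,9)
Partition: S = [0, 1, 2, 3, 4, 5, 6, 7, 8], T = [9]

Max-flow min-cut theorem verified: both equal 9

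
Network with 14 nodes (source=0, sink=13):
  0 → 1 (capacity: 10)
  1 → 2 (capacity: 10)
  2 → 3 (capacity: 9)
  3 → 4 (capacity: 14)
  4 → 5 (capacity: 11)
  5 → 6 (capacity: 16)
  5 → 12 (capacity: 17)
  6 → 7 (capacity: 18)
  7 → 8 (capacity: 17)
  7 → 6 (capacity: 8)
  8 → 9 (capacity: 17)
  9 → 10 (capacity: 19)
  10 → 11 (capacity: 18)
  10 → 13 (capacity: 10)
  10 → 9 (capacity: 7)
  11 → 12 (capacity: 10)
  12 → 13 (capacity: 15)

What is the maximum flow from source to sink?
Maximum flow = 9

Max flow: 9

Flow assignment:
  0 → 1: 9/10
  1 → 2: 9/10
  2 → 3: 9/9
  3 → 4: 9/14
  4 → 5: 9/11
  5 → 12: 9/17
  12 → 13: 9/15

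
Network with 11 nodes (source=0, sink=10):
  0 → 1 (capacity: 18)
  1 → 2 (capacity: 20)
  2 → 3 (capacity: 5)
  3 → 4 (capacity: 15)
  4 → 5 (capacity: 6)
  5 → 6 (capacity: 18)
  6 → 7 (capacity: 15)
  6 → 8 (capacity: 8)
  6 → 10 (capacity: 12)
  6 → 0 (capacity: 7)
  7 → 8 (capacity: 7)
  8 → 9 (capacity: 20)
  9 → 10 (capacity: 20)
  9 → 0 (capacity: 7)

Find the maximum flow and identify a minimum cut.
Max flow = 5, Min cut edges: (2,3)

Maximum flow: 5
Minimum cut: (2,3)
Partition: S = [0, 1, 2], T = [3, 4, 5, 6, 7, 8, 9, 10]

Max-flow min-cut theorem verified: both equal 5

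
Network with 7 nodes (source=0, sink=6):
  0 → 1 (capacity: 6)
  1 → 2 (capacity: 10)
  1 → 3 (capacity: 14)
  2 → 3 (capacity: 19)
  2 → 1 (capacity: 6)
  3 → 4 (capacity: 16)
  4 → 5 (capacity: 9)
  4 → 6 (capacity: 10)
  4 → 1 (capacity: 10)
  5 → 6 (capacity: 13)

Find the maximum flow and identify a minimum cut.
Max flow = 6, Min cut edges: (0,1)

Maximum flow: 6
Minimum cut: (0,1)
Partition: S = [0], T = [1, 2, 3, 4, 5, 6]

Max-flow min-cut theorem verified: both equal 6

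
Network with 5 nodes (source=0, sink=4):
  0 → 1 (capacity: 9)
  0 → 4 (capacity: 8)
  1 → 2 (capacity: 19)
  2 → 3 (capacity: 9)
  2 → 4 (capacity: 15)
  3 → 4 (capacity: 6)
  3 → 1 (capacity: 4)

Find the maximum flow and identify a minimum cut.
Max flow = 17, Min cut edges: (0,1), (0,4)

Maximum flow: 17
Minimum cut: (0,1), (0,4)
Partition: S = [0], T = [1, 2, 3, 4]

Max-flow min-cut theorem verified: both equal 17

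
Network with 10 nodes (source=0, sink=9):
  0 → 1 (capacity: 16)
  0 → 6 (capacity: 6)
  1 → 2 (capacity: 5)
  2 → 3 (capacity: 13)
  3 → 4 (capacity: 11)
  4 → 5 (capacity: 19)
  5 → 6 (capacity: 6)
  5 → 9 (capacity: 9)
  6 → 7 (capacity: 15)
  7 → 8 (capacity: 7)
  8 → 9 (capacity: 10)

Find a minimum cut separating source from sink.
Min cut value = 11, edges: (0,6), (1,2)

Min cut value: 11
Partition: S = [0, 1], T = [2, 3, 4, 5, 6, 7, 8, 9]
Cut edges: (0,6), (1,2)

By max-flow min-cut theorem, max flow = min cut = 11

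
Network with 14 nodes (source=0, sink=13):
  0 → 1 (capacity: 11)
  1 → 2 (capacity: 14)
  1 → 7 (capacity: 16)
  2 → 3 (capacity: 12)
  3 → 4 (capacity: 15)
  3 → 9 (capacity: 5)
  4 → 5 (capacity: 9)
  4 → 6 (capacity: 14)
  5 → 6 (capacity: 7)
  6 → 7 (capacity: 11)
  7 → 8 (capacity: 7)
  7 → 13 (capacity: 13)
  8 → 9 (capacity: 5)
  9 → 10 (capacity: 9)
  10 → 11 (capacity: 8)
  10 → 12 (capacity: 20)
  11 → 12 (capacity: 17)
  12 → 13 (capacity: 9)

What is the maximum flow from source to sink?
Maximum flow = 11

Max flow: 11

Flow assignment:
  0 → 1: 11/11
  1 → 7: 11/16
  7 → 13: 11/13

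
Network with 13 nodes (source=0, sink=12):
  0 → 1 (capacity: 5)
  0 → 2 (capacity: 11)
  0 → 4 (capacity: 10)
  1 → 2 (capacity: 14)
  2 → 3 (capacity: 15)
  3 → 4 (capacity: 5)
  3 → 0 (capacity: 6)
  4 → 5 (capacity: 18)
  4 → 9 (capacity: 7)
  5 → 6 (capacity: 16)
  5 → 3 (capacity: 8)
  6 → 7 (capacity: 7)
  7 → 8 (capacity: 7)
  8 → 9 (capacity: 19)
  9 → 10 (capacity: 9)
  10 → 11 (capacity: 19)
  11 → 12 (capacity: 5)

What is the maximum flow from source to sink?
Maximum flow = 5

Max flow: 5

Flow assignment:
  0 → 1: 5/5
  0 → 2: 3/11
  0 → 4: 3/10
  1 → 2: 5/14
  2 → 3: 8/15
  3 → 4: 5/5
  3 → 0: 6/6
  4 → 5: 8/18
  5 → 6: 5/16
  5 → 3: 3/8
  6 → 7: 5/7
  7 → 8: 5/7
  8 → 9: 5/19
  9 → 10: 5/9
  10 → 11: 5/19
  11 → 12: 5/5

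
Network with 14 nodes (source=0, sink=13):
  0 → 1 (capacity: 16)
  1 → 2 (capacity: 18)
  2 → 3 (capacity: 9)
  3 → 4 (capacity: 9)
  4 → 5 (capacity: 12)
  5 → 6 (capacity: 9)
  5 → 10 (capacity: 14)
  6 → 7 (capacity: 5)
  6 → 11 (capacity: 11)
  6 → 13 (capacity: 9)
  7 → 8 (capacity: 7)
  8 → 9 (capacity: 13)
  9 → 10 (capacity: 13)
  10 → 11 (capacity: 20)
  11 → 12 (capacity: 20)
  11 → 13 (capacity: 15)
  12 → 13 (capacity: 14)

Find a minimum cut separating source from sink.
Min cut value = 9, edges: (3,4)

Min cut value: 9
Partition: S = [0, 1, 2, 3], T = [4, 5, 6, 7, 8, 9, 10, 11, 12, 13]
Cut edges: (3,4)

By max-flow min-cut theorem, max flow = min cut = 9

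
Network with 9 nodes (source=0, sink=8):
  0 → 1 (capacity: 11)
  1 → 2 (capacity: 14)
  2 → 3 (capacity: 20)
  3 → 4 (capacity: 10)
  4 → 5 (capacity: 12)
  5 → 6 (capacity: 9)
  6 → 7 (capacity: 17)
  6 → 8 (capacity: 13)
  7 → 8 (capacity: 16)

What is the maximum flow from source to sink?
Maximum flow = 9

Max flow: 9

Flow assignment:
  0 → 1: 9/11
  1 → 2: 9/14
  2 → 3: 9/20
  3 → 4: 9/10
  4 → 5: 9/12
  5 → 6: 9/9
  6 → 8: 9/13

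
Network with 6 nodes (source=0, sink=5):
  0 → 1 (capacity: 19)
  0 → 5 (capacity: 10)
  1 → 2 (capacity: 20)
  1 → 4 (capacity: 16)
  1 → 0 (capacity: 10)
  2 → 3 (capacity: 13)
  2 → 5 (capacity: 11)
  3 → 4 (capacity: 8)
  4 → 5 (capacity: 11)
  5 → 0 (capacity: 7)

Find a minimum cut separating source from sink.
Min cut value = 29, edges: (0,1), (0,5)

Min cut value: 29
Partition: S = [0], T = [1, 2, 3, 4, 5]
Cut edges: (0,1), (0,5)

By max-flow min-cut theorem, max flow = min cut = 29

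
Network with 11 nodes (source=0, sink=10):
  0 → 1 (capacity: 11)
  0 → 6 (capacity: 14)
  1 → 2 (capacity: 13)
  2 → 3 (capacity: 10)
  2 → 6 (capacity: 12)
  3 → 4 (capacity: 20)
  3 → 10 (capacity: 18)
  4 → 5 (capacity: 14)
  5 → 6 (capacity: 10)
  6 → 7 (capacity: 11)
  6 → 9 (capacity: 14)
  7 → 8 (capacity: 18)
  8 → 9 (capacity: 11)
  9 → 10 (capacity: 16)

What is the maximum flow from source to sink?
Maximum flow = 25

Max flow: 25

Flow assignment:
  0 → 1: 11/11
  0 → 6: 14/14
  1 → 2: 11/13
  2 → 3: 10/10
  2 → 6: 1/12
  3 → 10: 10/18
  6 → 7: 1/11
  6 → 9: 14/14
  7 → 8: 1/18
  8 → 9: 1/11
  9 → 10: 15/16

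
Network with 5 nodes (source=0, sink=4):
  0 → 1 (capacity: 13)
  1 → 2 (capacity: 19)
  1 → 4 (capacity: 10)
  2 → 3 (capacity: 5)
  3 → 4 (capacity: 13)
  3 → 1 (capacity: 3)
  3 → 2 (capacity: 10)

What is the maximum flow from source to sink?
Maximum flow = 13

Max flow: 13

Flow assignment:
  0 → 1: 13/13
  1 → 2: 3/19
  1 → 4: 10/10
  2 → 3: 3/5
  3 → 4: 3/13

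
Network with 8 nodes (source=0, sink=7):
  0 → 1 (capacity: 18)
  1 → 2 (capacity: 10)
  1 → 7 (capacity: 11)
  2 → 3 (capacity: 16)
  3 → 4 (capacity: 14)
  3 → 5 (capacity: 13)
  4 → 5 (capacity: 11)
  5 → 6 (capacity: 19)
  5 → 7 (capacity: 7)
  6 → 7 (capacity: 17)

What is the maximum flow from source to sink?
Maximum flow = 18

Max flow: 18

Flow assignment:
  0 → 1: 18/18
  1 → 2: 7/10
  1 → 7: 11/11
  2 → 3: 7/16
  3 → 5: 7/13
  5 → 7: 7/7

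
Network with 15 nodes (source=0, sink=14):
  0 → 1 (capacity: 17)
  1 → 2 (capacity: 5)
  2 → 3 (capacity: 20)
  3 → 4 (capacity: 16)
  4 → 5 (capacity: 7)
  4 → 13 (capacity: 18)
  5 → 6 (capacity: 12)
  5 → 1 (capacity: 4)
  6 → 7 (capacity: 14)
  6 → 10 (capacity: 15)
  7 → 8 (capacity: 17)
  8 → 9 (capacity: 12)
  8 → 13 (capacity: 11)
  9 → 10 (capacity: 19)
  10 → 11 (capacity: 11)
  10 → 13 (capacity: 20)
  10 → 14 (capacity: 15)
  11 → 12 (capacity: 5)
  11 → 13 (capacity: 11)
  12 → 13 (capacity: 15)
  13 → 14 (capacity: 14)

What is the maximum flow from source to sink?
Maximum flow = 5

Max flow: 5

Flow assignment:
  0 → 1: 5/17
  1 → 2: 5/5
  2 → 3: 5/20
  3 → 4: 5/16
  4 → 13: 5/18
  13 → 14: 5/14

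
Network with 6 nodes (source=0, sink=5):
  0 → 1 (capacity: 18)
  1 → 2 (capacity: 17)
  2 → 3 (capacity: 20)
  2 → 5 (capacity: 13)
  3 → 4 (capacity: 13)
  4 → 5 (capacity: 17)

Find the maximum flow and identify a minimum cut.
Max flow = 17, Min cut edges: (1,2)

Maximum flow: 17
Minimum cut: (1,2)
Partition: S = [0, 1], T = [2, 3, 4, 5]

Max-flow min-cut theorem verified: both equal 17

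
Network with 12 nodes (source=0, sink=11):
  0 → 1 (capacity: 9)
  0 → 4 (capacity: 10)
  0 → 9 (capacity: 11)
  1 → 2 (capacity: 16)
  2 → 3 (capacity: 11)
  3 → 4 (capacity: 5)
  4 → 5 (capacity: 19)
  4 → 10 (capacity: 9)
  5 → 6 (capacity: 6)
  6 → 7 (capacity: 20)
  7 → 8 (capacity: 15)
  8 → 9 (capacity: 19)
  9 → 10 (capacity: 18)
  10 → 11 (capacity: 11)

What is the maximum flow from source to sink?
Maximum flow = 11

Max flow: 11

Flow assignment:
  0 → 1: 5/9
  0 → 4: 6/10
  1 → 2: 5/16
  2 → 3: 5/11
  3 → 4: 5/5
  4 → 5: 2/19
  4 → 10: 9/9
  5 → 6: 2/6
  6 → 7: 2/20
  7 → 8: 2/15
  8 → 9: 2/19
  9 → 10: 2/18
  10 → 11: 11/11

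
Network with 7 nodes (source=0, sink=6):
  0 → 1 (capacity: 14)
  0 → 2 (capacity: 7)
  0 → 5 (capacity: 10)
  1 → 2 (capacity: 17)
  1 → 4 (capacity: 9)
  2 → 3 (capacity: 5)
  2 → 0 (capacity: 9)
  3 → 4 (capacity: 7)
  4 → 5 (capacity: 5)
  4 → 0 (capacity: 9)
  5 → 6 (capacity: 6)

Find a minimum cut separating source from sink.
Min cut value = 6, edges: (5,6)

Min cut value: 6
Partition: S = [0, 1, 2, 3, 4, 5], T = [6]
Cut edges: (5,6)

By max-flow min-cut theorem, max flow = min cut = 6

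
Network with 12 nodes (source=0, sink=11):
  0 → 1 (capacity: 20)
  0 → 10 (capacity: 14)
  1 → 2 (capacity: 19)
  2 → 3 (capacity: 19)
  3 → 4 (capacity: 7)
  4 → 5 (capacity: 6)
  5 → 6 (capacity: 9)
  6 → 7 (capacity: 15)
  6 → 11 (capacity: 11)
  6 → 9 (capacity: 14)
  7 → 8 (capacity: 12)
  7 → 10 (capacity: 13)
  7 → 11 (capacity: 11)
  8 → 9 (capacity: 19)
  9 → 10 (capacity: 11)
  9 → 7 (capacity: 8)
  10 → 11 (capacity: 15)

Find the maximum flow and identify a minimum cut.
Max flow = 20, Min cut edges: (0,10), (4,5)

Maximum flow: 20
Minimum cut: (0,10), (4,5)
Partition: S = [0, 1, 2, 3, 4], T = [5, 6, 7, 8, 9, 10, 11]

Max-flow min-cut theorem verified: both equal 20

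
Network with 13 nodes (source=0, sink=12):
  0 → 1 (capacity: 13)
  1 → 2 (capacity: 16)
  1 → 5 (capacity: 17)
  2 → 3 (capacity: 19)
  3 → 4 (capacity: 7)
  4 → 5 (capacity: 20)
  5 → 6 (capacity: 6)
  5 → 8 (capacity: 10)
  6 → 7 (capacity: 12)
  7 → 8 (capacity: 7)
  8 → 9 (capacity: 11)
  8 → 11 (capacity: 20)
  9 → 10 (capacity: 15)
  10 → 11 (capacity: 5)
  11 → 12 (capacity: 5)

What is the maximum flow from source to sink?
Maximum flow = 5

Max flow: 5

Flow assignment:
  0 → 1: 5/13
  1 → 5: 5/17
  5 → 6: 3/6
  5 → 8: 2/10
  6 → 7: 3/12
  7 → 8: 3/7
  8 → 11: 5/20
  11 → 12: 5/5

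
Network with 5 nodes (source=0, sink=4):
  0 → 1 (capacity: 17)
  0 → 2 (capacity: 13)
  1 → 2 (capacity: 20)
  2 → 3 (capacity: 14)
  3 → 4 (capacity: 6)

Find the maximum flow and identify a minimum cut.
Max flow = 6, Min cut edges: (3,4)

Maximum flow: 6
Minimum cut: (3,4)
Partition: S = [0, 1, 2, 3], T = [4]

Max-flow min-cut theorem verified: both equal 6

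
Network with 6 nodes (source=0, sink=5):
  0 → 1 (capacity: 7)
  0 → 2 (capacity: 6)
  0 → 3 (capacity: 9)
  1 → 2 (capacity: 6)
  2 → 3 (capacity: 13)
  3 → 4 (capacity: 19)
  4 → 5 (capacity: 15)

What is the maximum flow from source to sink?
Maximum flow = 15

Max flow: 15

Flow assignment:
  0 → 1: 6/7
  0 → 2: 4/6
  0 → 3: 5/9
  1 → 2: 6/6
  2 → 3: 10/13
  3 → 4: 15/19
  4 → 5: 15/15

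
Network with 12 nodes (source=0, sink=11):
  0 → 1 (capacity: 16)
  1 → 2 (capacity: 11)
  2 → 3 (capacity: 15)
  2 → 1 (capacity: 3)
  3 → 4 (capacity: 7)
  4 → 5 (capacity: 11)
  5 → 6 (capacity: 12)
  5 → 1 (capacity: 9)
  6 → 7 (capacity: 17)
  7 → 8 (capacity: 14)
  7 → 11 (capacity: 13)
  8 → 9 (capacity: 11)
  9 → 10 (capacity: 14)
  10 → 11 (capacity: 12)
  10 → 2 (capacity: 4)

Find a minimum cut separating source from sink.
Min cut value = 7, edges: (3,4)

Min cut value: 7
Partition: S = [0, 1, 2, 3], T = [4, 5, 6, 7, 8, 9, 10, 11]
Cut edges: (3,4)

By max-flow min-cut theorem, max flow = min cut = 7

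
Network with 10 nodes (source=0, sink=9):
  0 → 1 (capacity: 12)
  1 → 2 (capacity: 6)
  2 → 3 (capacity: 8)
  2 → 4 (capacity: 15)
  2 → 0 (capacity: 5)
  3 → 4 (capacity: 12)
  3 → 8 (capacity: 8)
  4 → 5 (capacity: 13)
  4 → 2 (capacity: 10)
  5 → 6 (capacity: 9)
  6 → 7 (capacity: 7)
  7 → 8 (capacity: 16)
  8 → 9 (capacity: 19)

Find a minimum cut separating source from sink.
Min cut value = 6, edges: (1,2)

Min cut value: 6
Partition: S = [0, 1], T = [2, 3, 4, 5, 6, 7, 8, 9]
Cut edges: (1,2)

By max-flow min-cut theorem, max flow = min cut = 6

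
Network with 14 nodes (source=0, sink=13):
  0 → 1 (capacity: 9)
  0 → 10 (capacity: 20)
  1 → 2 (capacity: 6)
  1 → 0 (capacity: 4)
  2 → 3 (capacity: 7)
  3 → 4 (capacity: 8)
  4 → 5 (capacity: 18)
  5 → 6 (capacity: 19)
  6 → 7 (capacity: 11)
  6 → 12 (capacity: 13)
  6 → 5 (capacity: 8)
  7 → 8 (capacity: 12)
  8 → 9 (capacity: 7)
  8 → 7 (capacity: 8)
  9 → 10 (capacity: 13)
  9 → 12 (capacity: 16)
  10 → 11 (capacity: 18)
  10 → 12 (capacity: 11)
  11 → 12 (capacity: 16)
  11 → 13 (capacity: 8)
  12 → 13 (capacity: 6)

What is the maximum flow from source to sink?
Maximum flow = 14

Max flow: 14

Flow assignment:
  0 → 1: 6/9
  0 → 10: 8/20
  1 → 2: 6/6
  2 → 3: 6/7
  3 → 4: 6/8
  4 → 5: 6/18
  5 → 6: 6/19
  6 → 12: 6/13
  10 → 11: 8/18
  11 → 13: 8/8
  12 → 13: 6/6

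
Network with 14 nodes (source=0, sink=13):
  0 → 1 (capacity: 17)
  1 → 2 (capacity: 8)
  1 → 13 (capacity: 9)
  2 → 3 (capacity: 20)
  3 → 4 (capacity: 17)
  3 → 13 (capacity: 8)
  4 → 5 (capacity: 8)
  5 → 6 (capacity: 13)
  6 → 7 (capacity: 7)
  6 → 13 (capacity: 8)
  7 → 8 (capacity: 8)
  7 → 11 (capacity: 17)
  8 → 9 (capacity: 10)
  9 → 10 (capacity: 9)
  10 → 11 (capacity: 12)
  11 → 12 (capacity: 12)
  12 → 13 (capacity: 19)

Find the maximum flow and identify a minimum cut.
Max flow = 17, Min cut edges: (1,2), (1,13)

Maximum flow: 17
Minimum cut: (1,2), (1,13)
Partition: S = [0, 1], T = [2, 3, 4, 5, 6, 7, 8, 9, 10, 11, 12, 13]

Max-flow min-cut theorem verified: both equal 17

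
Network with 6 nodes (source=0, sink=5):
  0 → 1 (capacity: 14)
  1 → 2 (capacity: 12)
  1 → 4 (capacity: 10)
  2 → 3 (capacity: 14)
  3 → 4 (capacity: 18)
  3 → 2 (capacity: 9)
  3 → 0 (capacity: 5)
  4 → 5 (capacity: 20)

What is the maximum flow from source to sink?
Maximum flow = 14

Max flow: 14

Flow assignment:
  0 → 1: 14/14
  1 → 2: 4/12
  1 → 4: 10/10
  2 → 3: 4/14
  3 → 4: 4/18
  4 → 5: 14/20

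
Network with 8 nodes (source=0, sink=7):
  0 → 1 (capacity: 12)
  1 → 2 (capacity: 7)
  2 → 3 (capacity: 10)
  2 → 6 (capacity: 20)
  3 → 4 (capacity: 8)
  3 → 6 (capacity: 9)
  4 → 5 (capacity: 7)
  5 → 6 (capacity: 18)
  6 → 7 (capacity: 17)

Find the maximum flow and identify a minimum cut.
Max flow = 7, Min cut edges: (1,2)

Maximum flow: 7
Minimum cut: (1,2)
Partition: S = [0, 1], T = [2, 3, 4, 5, 6, 7]

Max-flow min-cut theorem verified: both equal 7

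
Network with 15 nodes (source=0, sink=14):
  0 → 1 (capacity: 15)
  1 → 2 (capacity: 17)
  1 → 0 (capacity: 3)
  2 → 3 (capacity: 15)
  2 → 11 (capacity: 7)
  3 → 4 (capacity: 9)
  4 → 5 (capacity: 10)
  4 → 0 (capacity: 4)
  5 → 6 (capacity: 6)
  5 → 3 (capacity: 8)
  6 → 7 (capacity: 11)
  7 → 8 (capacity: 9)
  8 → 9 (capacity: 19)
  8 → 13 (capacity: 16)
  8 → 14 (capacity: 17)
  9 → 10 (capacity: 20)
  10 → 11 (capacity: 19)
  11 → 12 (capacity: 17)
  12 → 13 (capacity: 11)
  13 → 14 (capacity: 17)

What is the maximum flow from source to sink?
Maximum flow = 13

Max flow: 13

Flow assignment:
  0 → 1: 15/15
  1 → 2: 15/17
  2 → 3: 8/15
  2 → 11: 7/7
  3 → 4: 8/9
  4 → 5: 6/10
  4 → 0: 2/4
  5 → 6: 6/6
  6 → 7: 6/11
  7 → 8: 6/9
  8 → 14: 6/17
  11 → 12: 7/17
  12 → 13: 7/11
  13 → 14: 7/17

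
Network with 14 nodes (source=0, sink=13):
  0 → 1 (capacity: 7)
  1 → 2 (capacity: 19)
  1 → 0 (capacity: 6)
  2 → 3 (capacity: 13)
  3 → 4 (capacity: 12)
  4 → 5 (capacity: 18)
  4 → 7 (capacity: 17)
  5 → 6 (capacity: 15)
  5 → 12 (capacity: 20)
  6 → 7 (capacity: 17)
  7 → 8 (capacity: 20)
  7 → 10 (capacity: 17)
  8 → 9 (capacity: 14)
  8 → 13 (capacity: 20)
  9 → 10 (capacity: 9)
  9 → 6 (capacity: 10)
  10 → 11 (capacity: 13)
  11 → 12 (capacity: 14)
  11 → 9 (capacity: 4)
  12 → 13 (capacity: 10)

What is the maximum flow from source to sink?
Maximum flow = 7

Max flow: 7

Flow assignment:
  0 → 1: 7/7
  1 → 2: 7/19
  2 → 3: 7/13
  3 → 4: 7/12
  4 → 5: 7/18
  5 → 12: 7/20
  12 → 13: 7/10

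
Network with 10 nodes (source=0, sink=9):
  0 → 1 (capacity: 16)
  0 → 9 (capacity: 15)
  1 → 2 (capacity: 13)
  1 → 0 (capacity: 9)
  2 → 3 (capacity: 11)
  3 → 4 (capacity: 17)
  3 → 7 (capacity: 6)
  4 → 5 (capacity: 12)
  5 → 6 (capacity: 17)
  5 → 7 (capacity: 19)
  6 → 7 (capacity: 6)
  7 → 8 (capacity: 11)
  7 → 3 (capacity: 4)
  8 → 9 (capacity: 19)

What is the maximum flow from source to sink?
Maximum flow = 26

Max flow: 26

Flow assignment:
  0 → 1: 11/16
  0 → 9: 15/15
  1 → 2: 11/13
  2 → 3: 11/11
  3 → 4: 5/17
  3 → 7: 6/6
  4 → 5: 5/12
  5 → 7: 5/19
  7 → 8: 11/11
  8 → 9: 11/19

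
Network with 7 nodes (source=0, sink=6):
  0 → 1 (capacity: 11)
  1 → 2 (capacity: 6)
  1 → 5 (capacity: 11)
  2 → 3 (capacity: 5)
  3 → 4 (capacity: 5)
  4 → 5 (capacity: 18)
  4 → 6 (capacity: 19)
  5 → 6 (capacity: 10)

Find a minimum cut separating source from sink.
Min cut value = 11, edges: (0,1)

Min cut value: 11
Partition: S = [0], T = [1, 2, 3, 4, 5, 6]
Cut edges: (0,1)

By max-flow min-cut theorem, max flow = min cut = 11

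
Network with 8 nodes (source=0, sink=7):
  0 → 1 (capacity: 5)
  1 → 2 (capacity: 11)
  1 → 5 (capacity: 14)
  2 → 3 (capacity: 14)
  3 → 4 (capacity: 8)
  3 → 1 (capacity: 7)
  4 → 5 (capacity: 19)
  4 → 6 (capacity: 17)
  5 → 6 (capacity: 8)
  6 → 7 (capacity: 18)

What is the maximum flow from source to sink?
Maximum flow = 5

Max flow: 5

Flow assignment:
  0 → 1: 5/5
  1 → 5: 5/14
  5 → 6: 5/8
  6 → 7: 5/18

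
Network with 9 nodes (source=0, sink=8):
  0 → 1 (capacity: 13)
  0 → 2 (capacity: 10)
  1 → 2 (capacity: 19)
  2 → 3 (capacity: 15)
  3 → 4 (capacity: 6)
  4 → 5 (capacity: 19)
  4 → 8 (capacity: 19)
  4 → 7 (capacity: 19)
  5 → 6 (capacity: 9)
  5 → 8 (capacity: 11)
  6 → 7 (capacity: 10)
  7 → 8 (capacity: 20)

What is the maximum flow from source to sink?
Maximum flow = 6

Max flow: 6

Flow assignment:
  0 → 1: 5/13
  0 → 2: 1/10
  1 → 2: 5/19
  2 → 3: 6/15
  3 → 4: 6/6
  4 → 8: 6/19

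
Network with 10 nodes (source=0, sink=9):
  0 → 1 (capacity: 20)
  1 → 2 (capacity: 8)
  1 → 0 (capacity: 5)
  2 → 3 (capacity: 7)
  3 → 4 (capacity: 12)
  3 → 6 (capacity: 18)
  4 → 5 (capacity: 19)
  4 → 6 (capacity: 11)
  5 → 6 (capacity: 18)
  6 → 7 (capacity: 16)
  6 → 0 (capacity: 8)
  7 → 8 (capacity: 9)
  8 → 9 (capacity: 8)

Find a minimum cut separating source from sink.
Min cut value = 7, edges: (2,3)

Min cut value: 7
Partition: S = [0, 1, 2], T = [3, 4, 5, 6, 7, 8, 9]
Cut edges: (2,3)

By max-flow min-cut theorem, max flow = min cut = 7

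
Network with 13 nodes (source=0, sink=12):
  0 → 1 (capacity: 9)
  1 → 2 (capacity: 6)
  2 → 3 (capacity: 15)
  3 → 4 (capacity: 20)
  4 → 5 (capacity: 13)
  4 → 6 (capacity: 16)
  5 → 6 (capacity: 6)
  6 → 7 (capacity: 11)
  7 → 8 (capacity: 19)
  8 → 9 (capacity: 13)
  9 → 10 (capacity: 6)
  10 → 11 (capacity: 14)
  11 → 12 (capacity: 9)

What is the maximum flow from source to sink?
Maximum flow = 6

Max flow: 6

Flow assignment:
  0 → 1: 6/9
  1 → 2: 6/6
  2 → 3: 6/15
  3 → 4: 6/20
  4 → 6: 6/16
  6 → 7: 6/11
  7 → 8: 6/19
  8 → 9: 6/13
  9 → 10: 6/6
  10 → 11: 6/14
  11 → 12: 6/9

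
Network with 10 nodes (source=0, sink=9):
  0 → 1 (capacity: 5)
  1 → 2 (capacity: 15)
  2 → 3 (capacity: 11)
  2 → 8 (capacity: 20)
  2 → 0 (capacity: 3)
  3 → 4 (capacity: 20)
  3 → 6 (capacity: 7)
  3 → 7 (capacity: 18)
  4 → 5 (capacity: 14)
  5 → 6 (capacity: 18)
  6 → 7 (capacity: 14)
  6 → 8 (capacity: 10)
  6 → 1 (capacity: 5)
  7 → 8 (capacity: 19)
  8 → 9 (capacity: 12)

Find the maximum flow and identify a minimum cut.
Max flow = 5, Min cut edges: (0,1)

Maximum flow: 5
Minimum cut: (0,1)
Partition: S = [0], T = [1, 2, 3, 4, 5, 6, 7, 8, 9]

Max-flow min-cut theorem verified: both equal 5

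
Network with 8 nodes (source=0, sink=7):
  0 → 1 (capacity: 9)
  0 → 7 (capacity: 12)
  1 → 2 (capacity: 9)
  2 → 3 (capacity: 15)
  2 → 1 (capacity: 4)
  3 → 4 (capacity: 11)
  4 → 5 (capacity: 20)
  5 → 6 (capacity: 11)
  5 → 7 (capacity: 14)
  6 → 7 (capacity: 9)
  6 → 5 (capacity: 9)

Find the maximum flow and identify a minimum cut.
Max flow = 21, Min cut edges: (0,7), (1,2)

Maximum flow: 21
Minimum cut: (0,7), (1,2)
Partition: S = [0, 1], T = [2, 3, 4, 5, 6, 7]

Max-flow min-cut theorem verified: both equal 21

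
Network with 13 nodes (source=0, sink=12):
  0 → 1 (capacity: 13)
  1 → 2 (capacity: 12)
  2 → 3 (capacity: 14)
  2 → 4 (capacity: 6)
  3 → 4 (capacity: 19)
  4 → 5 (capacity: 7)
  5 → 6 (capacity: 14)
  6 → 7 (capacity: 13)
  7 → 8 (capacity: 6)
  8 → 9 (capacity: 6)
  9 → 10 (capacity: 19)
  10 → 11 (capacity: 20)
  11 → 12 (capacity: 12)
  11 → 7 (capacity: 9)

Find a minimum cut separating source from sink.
Min cut value = 6, edges: (8,9)

Min cut value: 6
Partition: S = [0, 1, 2, 3, 4, 5, 6, 7, 8], T = [9, 10, 11, 12]
Cut edges: (8,9)

By max-flow min-cut theorem, max flow = min cut = 6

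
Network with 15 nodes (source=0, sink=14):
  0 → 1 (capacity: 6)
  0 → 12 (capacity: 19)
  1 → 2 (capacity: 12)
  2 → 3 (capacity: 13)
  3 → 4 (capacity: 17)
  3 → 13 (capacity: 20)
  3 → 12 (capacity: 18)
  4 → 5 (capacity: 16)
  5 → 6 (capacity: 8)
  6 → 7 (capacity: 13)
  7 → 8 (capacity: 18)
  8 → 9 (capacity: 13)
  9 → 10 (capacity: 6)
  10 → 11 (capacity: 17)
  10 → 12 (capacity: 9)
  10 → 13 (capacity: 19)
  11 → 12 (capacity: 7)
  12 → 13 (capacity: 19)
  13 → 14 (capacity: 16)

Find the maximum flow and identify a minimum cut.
Max flow = 16, Min cut edges: (13,14)

Maximum flow: 16
Minimum cut: (13,14)
Partition: S = [0, 1, 2, 3, 4, 5, 6, 7, 8, 9, 10, 11, 12, 13], T = [14]

Max-flow min-cut theorem verified: both equal 16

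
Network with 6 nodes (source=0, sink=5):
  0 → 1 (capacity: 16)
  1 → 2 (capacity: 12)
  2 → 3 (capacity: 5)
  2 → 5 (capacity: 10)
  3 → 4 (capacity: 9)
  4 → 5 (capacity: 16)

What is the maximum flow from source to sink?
Maximum flow = 12

Max flow: 12

Flow assignment:
  0 → 1: 12/16
  1 → 2: 12/12
  2 → 3: 2/5
  2 → 5: 10/10
  3 → 4: 2/9
  4 → 5: 2/16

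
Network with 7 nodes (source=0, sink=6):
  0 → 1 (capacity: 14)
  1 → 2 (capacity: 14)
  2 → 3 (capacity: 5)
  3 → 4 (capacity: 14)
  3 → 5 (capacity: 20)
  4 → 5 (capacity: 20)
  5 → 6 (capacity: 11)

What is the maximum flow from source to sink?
Maximum flow = 5

Max flow: 5

Flow assignment:
  0 → 1: 5/14
  1 → 2: 5/14
  2 → 3: 5/5
  3 → 5: 5/20
  5 → 6: 5/11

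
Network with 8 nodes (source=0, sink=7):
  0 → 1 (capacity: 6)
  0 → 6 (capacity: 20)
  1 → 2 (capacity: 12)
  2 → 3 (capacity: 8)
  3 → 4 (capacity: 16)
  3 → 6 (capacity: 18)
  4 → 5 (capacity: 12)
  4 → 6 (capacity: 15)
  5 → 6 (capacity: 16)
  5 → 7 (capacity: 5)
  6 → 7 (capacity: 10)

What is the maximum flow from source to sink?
Maximum flow = 15

Max flow: 15

Flow assignment:
  0 → 1: 6/6
  0 → 6: 9/20
  1 → 2: 6/12
  2 → 3: 6/8
  3 → 4: 6/16
  4 → 5: 5/12
  4 → 6: 1/15
  5 → 7: 5/5
  6 → 7: 10/10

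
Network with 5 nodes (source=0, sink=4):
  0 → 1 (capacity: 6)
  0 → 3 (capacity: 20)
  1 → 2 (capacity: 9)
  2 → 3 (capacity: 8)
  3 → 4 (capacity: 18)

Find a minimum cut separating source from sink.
Min cut value = 18, edges: (3,4)

Min cut value: 18
Partition: S = [0, 1, 2, 3], T = [4]
Cut edges: (3,4)

By max-flow min-cut theorem, max flow = min cut = 18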